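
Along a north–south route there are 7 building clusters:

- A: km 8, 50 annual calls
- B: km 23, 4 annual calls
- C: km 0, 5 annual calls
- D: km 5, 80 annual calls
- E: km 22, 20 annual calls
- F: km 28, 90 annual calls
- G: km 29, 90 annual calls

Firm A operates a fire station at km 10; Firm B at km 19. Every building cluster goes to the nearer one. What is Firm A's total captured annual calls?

135

The indifferent point is the midpoint (10+19)/2 = 14.5; building clusters left of it (closer to Firm A at 10) go to Firm A, those right go to Firm B.
  C at 0 (w=5) → Firm A
  D at 5 (w=80) → Firm A
  A at 8 (w=50) → Firm A
  E at 22 (w=20) → Firm B
  B at 23 (w=4) → Firm B
  F at 28 (w=90) → Firm B
  G at 29 (w=90) → Firm B
Firm A captures 135; Firm B captures 204.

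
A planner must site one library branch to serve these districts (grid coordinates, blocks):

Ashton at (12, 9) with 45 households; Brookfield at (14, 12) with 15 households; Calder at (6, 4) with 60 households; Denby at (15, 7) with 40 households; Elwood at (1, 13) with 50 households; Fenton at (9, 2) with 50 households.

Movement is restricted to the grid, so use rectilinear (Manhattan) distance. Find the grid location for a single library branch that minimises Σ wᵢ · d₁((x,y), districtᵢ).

(9, 7)

Manhattan distance separates: Σwᵢ(|x−xᵢ|+|y−yᵢ|) = Σwᵢ|x−xᵢ| + Σwᵢ|y−yᵢ|, so x and y are optimised independently as 1-D weighted medians.
Total weight W = 260; half = 130.
x-coordinate, sorted with cumulative weight:
  x=1 (Elwood, w=50) cum 50
  x=6 (Calder, w=60) cum 110
  x=9 (Fenton, w=50) cum 160  ← median
  x=12 (Ashton, w=45) cum 205
  x=14 (Brookfield, w=15) cum 220
  x=15 (Denby, w=40) cum 260
⇒ x* = 9
y-coordinate, sorted with cumulative weight:
  y=2 (Fenton, w=50) cum 50
  y=4 (Calder, w=60) cum 110
  y=7 (Denby, w=40) cum 150  ← median
  y=9 (Ashton, w=45) cum 195
  y=12 (Brookfield, w=15) cum 210
  y=13 (Elwood, w=50) cum 260
⇒ y* = 7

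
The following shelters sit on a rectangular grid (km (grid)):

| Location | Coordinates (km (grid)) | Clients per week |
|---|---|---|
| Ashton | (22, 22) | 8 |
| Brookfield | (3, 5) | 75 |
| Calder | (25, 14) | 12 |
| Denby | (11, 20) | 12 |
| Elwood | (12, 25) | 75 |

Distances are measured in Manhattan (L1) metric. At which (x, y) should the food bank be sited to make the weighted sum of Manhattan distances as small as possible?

(12, 20)

Manhattan distance separates: Σwᵢ(|x−xᵢ|+|y−yᵢ|) = Σwᵢ|x−xᵢ| + Σwᵢ|y−yᵢ|, so x and y are optimised independently as 1-D weighted medians.
Total weight W = 182; half = 91.
x-coordinate, sorted with cumulative weight:
  x=3 (Brookfield, w=75) cum 75
  x=11 (Denby, w=12) cum 87
  x=12 (Elwood, w=75) cum 162  ← median
  x=22 (Ashton, w=8) cum 170
  x=25 (Calder, w=12) cum 182
⇒ x* = 12
y-coordinate, sorted with cumulative weight:
  y=5 (Brookfield, w=75) cum 75
  y=14 (Calder, w=12) cum 87
  y=20 (Denby, w=12) cum 99  ← median
  y=22 (Ashton, w=8) cum 107
  y=25 (Elwood, w=75) cum 182
⇒ y* = 20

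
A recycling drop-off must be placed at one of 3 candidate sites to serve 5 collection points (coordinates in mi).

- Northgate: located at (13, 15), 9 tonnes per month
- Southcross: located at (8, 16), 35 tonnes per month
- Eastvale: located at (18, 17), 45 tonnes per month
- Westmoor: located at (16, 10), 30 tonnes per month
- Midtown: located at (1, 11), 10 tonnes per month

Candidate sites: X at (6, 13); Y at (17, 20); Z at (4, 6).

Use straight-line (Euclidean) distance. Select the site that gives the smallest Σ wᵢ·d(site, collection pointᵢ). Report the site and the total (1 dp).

Total weighted distance at each candidate:
  X (6, 13): total = 1128.0
  Y (17, 20): total = 1029.7
  Z (4, 6): total = 1730.5
Minimum is at Y with total 1029.7 mi.

Y, total 1029.7 mi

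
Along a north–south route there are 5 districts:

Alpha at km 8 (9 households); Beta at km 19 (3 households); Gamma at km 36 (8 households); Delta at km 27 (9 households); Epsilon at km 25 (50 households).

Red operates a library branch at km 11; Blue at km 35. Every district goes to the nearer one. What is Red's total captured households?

The indifferent point is the midpoint (11+35)/2 = 23; districts left of it (closer to Red at 11) go to Red, those right go to Blue.
  Alpha at 8 (w=9) → Red
  Beta at 19 (w=3) → Red
  Epsilon at 25 (w=50) → Blue
  Delta at 27 (w=9) → Blue
  Gamma at 36 (w=8) → Blue
Red captures 12; Blue captures 67.

12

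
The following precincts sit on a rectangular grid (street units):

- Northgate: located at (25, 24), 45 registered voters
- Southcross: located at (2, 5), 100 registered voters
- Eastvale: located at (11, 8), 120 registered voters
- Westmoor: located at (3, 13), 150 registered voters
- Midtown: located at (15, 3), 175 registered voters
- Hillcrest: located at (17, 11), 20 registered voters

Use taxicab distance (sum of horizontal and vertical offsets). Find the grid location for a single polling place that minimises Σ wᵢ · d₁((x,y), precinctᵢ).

Manhattan distance separates: Σwᵢ(|x−xᵢ|+|y−yᵢ|) = Σwᵢ|x−xᵢ| + Σwᵢ|y−yᵢ|, so x and y are optimised independently as 1-D weighted medians.
Total weight W = 610; half = 305.
x-coordinate, sorted with cumulative weight:
  x=2 (Southcross, w=100) cum 100
  x=3 (Westmoor, w=150) cum 250
  x=11 (Eastvale, w=120) cum 370  ← median
  x=15 (Midtown, w=175) cum 545
  x=17 (Hillcrest, w=20) cum 565
  x=25 (Northgate, w=45) cum 610
⇒ x* = 11
y-coordinate, sorted with cumulative weight:
  y=3 (Midtown, w=175) cum 175
  y=5 (Southcross, w=100) cum 275
  y=8 (Eastvale, w=120) cum 395  ← median
  y=11 (Hillcrest, w=20) cum 415
  y=13 (Westmoor, w=150) cum 565
  y=24 (Northgate, w=45) cum 610
⇒ y* = 8

(11, 8)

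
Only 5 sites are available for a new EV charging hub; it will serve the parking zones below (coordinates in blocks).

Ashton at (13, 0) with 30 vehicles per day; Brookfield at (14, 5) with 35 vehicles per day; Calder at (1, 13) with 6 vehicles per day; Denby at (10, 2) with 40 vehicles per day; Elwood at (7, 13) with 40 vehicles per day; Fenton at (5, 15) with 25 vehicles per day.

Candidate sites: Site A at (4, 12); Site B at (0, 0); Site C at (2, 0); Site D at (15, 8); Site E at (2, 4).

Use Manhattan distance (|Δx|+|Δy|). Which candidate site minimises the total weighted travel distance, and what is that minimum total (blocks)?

Site D, total 1939 blocks

Total weighted distance at each candidate:
  Site A (4, 12): total = 2149
  Site B (0, 0): total = 2919
  Site C (2, 0): total = 2579
  Site D (15, 8): total = 1939
  Site E (2, 4): total = 2275
Minimum is at Site D with total 1939 blocks.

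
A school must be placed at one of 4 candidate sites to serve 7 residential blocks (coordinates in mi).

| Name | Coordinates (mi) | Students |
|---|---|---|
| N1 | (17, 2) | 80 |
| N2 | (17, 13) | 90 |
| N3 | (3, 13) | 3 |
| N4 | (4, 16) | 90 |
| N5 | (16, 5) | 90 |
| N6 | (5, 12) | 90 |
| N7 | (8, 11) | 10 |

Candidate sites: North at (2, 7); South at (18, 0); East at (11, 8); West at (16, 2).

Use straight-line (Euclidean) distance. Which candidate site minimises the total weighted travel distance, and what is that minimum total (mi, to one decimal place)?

East, total 3583.0 mi

Total weighted distance at each candidate:
  North (2, 7): total = 5436.6
  South (18, 0): total = 5550.9
  East (11, 8): total = 3583.0
  West (16, 2): total = 4513.1
Minimum is at East with total 3583.0 mi.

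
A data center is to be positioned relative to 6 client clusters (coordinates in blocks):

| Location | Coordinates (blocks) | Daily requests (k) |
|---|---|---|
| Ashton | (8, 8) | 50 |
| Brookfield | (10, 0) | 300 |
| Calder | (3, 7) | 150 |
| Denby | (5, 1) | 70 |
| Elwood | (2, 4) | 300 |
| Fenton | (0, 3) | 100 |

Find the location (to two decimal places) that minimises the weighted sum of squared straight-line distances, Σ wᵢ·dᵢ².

(4.95, 3.11)

The minimiser of Σwᵢ‖p−pᵢ‖² is the weighted centroid p* = (Σwᵢpᵢ)/(Σwᵢ).
Σwᵢ = 970.
Σwᵢxᵢ = 50·8 + 300·10 + 150·3 + 70·5 + 300·2 + 100·0 = 4800.
Σwᵢyᵢ = 50·8 + 300·0 + 150·7 + 70·1 + 300·4 + 100·3 = 3020.
x* = 4800/970 = 4.95, y* = 3020/970 = 3.11.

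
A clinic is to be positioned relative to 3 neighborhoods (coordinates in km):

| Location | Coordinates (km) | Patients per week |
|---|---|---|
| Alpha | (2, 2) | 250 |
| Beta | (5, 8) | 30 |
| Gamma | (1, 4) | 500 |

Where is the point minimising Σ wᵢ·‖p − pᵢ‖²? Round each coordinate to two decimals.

(1.47, 3.51)

The minimiser of Σwᵢ‖p−pᵢ‖² is the weighted centroid p* = (Σwᵢpᵢ)/(Σwᵢ).
Σwᵢ = 780.
Σwᵢxᵢ = 250·2 + 30·5 + 500·1 = 1150.
Σwᵢyᵢ = 250·2 + 30·8 + 500·4 = 2740.
x* = 1150/780 = 1.47, y* = 2740/780 = 3.51.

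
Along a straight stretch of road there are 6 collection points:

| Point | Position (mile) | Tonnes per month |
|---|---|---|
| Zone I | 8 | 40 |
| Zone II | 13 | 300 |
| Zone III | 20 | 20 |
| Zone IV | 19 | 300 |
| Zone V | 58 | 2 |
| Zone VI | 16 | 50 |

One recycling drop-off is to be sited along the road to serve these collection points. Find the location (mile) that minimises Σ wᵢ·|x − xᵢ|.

For a sum of weighted absolute distances on a line, the optimum is the weighted median (not the mean). Total weight W = 712; half-weight = 356.
Sort by position and accumulate weight:
  mile 8 (Zone I, w=40) → cum 40
  mile 13 (Zone II, w=300) → cum 340
  mile 16 (Zone VI, w=50) → cum 390  ≥ 356 → median here
  mile 19 (Zone IV, w=300) → cum 690
  mile 20 (Zone III, w=20) → cum 710
  mile 58 (Zone V, w=2) → cum 712
Optimal location: mile 16.

x = 16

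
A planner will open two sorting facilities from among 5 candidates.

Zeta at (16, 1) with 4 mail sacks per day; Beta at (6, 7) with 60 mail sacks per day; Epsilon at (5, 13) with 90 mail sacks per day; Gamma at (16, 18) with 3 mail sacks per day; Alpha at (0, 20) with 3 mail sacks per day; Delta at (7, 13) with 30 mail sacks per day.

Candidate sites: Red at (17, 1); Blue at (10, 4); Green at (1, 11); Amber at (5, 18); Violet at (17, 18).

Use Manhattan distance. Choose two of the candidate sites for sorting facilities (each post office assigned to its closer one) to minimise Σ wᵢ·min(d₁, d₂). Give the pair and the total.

Evaluate every pair (each demand assigned to the nearer of the two):
  {Blue, Amber}: total = 1170
  {Blue, Green}: total = 1326
  {Green, Amber}: total = 1354
  {Red, Green}: total = 1408
  {Green, Violet}: total = 1425
  {Red, Amber}: total = 1438
  {Amber, Violet}: total = 1476
  {Blue, Violet}: total = 2136
  {Red, Blue}: total = 2176
  {Red, Violet}: total = 3064
Best pair: {Blue, Amber} with total 1170.

{Blue, Amber}, total 1170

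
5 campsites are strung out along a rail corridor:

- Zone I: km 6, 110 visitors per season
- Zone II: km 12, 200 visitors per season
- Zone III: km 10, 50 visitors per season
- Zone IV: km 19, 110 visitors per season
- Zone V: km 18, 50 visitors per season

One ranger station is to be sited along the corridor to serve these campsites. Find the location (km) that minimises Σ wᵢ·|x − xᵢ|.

x = 12

For a sum of weighted absolute distances on a line, the optimum is the weighted median (not the mean). Total weight W = 520; half-weight = 260.
Sort by position and accumulate weight:
  km 6 (Zone I, w=110) → cum 110
  km 10 (Zone III, w=50) → cum 160
  km 12 (Zone II, w=200) → cum 360  ≥ 260 → median here
  km 18 (Zone V, w=50) → cum 410
  km 19 (Zone IV, w=110) → cum 520
Optimal location: km 12.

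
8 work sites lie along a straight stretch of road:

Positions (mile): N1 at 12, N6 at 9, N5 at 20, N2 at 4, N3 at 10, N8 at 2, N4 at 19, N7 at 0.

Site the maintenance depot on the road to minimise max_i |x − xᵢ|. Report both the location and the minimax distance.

The 1-center on a line is the midpoint of the two extreme points: leftmost at 0, rightmost at 20.
Optimal location = (0 + 20)/2 = 10; maximum distance = (20 − 0)/2 = 10.

location 10, max distance 10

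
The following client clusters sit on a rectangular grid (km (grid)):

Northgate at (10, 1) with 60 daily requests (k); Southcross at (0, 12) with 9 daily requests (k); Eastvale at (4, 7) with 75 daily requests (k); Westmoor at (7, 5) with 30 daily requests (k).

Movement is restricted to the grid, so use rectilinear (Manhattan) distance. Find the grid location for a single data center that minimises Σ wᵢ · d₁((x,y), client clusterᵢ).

(7, 5)

Manhattan distance separates: Σwᵢ(|x−xᵢ|+|y−yᵢ|) = Σwᵢ|x−xᵢ| + Σwᵢ|y−yᵢ|, so x and y are optimised independently as 1-D weighted medians.
Total weight W = 174; half = 87.
x-coordinate, sorted with cumulative weight:
  x=0 (Southcross, w=9) cum 9
  x=4 (Eastvale, w=75) cum 84
  x=7 (Westmoor, w=30) cum 114  ← median
  x=10 (Northgate, w=60) cum 174
⇒ x* = 7
y-coordinate, sorted with cumulative weight:
  y=1 (Northgate, w=60) cum 60
  y=5 (Westmoor, w=30) cum 90  ← median
  y=7 (Eastvale, w=75) cum 165
  y=12 (Southcross, w=9) cum 174
⇒ y* = 5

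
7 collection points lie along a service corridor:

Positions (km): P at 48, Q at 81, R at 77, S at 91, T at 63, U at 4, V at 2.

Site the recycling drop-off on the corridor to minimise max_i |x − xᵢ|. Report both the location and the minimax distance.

The 1-center on a line is the midpoint of the two extreme points: leftmost at 2, rightmost at 91.
Optimal location = (2 + 91)/2 = 46.5; maximum distance = (91 − 2)/2 = 44.5.

location 46.5, max distance 44.5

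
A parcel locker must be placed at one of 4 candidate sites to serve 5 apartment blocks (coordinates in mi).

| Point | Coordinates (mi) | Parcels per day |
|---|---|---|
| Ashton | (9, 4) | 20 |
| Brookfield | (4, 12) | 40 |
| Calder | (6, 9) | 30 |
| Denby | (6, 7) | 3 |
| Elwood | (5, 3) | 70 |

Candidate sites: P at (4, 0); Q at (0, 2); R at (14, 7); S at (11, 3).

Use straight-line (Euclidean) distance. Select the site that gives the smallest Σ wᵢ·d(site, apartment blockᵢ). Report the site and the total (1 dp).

Total weighted distance at each candidate:
  P (4, 0): total = 1127.8
  Q (0, 2): total = 1272.2
  R (14, 7): total = 1524.6
  S (11, 3): total = 1174.3
Minimum is at P with total 1127.8 mi.

P, total 1127.8 mi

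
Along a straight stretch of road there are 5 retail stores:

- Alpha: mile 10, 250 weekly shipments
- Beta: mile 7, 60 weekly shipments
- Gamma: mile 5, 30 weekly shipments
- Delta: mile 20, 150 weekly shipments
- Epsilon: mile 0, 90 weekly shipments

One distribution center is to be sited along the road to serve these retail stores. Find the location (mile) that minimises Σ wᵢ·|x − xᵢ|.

For a sum of weighted absolute distances on a line, the optimum is the weighted median (not the mean). Total weight W = 580; half-weight = 290.
Sort by position and accumulate weight:
  mile 0 (Epsilon, w=90) → cum 90
  mile 5 (Gamma, w=30) → cum 120
  mile 7 (Beta, w=60) → cum 180
  mile 10 (Alpha, w=250) → cum 430  ≥ 290 → median here
  mile 20 (Delta, w=150) → cum 580
Optimal location: mile 10.

x = 10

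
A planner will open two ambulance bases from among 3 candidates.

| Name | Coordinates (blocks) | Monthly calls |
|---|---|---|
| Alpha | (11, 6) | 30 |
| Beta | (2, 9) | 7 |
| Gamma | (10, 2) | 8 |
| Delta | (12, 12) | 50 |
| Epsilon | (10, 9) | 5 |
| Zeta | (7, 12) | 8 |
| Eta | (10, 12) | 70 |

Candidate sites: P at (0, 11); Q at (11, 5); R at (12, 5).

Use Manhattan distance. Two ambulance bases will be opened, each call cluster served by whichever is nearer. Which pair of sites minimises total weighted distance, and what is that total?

Evaluate every pair (each demand assigned to the nearer of the two):
  {P, Q}: total = 1139
  {Q, R}: total = 1176
  {P, R}: total = 1202
Best pair: {P, Q} with total 1139.

{P, Q}, total 1139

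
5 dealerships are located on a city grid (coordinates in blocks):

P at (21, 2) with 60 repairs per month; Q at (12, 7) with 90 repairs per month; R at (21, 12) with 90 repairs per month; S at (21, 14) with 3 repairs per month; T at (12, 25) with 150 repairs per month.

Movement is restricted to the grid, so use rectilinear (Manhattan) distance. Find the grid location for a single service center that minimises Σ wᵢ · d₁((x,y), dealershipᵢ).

(12, 12)

Manhattan distance separates: Σwᵢ(|x−xᵢ|+|y−yᵢ|) = Σwᵢ|x−xᵢ| + Σwᵢ|y−yᵢ|, so x and y are optimised independently as 1-D weighted medians.
Total weight W = 393; half = 196.5.
x-coordinate, sorted with cumulative weight:
  x=12 (Q, w=90) cum 90
  x=12 (T, w=150) cum 240  ← median
  x=21 (P, w=60) cum 300
  x=21 (R, w=90) cum 390
  x=21 (S, w=3) cum 393
⇒ x* = 12
y-coordinate, sorted with cumulative weight:
  y=2 (P, w=60) cum 60
  y=7 (Q, w=90) cum 150
  y=12 (R, w=90) cum 240  ← median
  y=14 (S, w=3) cum 243
  y=25 (T, w=150) cum 393
⇒ y* = 12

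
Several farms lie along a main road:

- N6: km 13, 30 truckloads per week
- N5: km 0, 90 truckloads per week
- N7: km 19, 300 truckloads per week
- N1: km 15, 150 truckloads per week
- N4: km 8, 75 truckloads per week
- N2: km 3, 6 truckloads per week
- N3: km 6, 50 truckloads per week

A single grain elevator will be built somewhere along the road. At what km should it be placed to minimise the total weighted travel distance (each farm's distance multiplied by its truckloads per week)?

For a sum of weighted absolute distances on a line, the optimum is the weighted median (not the mean). Total weight W = 701; half-weight = 350.5.
Sort by position and accumulate weight:
  km 0 (N5, w=90) → cum 90
  km 3 (N2, w=6) → cum 96
  km 6 (N3, w=50) → cum 146
  km 8 (N4, w=75) → cum 221
  km 13 (N6, w=30) → cum 251
  km 15 (N1, w=150) → cum 401  ≥ 350.5 → median here
  km 19 (N7, w=300) → cum 701
Optimal location: km 15.

x = 15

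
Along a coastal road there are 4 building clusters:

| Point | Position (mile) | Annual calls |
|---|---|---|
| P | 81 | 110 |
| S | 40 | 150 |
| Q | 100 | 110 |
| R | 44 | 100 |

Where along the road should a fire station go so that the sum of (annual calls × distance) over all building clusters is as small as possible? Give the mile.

x = 44

For a sum of weighted absolute distances on a line, the optimum is the weighted median (not the mean). Total weight W = 470; half-weight = 235.
Sort by position and accumulate weight:
  mile 40 (S, w=150) → cum 150
  mile 44 (R, w=100) → cum 250  ≥ 235 → median here
  mile 81 (P, w=110) → cum 360
  mile 100 (Q, w=110) → cum 470
Optimal location: mile 44.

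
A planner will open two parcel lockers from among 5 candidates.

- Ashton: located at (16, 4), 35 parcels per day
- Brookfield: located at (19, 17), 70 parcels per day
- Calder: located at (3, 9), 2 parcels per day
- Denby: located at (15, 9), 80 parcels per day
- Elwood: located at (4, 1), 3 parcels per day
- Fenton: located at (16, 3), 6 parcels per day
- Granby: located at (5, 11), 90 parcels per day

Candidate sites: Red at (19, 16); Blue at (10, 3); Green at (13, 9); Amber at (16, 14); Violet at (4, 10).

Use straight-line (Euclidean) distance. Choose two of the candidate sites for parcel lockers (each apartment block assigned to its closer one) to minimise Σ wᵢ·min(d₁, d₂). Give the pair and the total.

Evaluate every pair (each demand assigned to the nearer of the two):
  {Green, Violet}: total = 1261.4
  {Red, Green}: total = 1272.6
  {Amber, Violet}: total = 1278.0
  {Red, Violet}: total = 1385.1
  {Green, Amber}: total = 1499.6
  {Red, Blue}: total = 1830.2
  {Blue, Amber}: total = 1840.3
  {Blue, Green}: total = 1879.7
  {Red, Amber}: total = 2001.0
  {Blue, Violet}: total = 2181.5
Best pair: {Green, Violet} with total 1261.4.

{Green, Violet}, total 1261.4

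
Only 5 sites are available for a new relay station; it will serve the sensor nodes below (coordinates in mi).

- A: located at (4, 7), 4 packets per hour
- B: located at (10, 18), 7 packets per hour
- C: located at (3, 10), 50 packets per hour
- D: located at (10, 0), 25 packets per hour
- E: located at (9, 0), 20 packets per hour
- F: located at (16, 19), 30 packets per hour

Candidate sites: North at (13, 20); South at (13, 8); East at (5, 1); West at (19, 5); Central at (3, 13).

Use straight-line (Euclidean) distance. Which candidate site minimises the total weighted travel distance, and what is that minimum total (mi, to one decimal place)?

Central, total 1319.6 mi

Total weighted distance at each candidate:
  North (13, 20): total = 1804.0
  South (13, 8): total = 1353.7
  East (5, 1): total = 1452.1
  West (19, 5): total = 1919.9
  Central (3, 13): total = 1319.6
Minimum is at Central with total 1319.6 mi.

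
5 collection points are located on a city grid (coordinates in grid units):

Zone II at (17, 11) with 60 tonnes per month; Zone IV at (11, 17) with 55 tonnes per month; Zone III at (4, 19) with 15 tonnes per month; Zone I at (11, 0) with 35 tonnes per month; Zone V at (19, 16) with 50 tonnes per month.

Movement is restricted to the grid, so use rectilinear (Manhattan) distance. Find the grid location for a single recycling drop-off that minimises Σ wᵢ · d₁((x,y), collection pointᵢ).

Manhattan distance separates: Σwᵢ(|x−xᵢ|+|y−yᵢ|) = Σwᵢ|x−xᵢ| + Σwᵢ|y−yᵢ|, so x and y are optimised independently as 1-D weighted medians.
Total weight W = 215; half = 107.5.
x-coordinate, sorted with cumulative weight:
  x=4 (Zone III, w=15) cum 15
  x=11 (Zone IV, w=55) cum 70
  x=11 (Zone I, w=35) cum 105
  x=17 (Zone II, w=60) cum 165  ← median
  x=19 (Zone V, w=50) cum 215
⇒ x* = 17
y-coordinate, sorted with cumulative weight:
  y=0 (Zone I, w=35) cum 35
  y=11 (Zone II, w=60) cum 95
  y=16 (Zone V, w=50) cum 145  ← median
  y=17 (Zone IV, w=55) cum 200
  y=19 (Zone III, w=15) cum 215
⇒ y* = 16

(17, 16)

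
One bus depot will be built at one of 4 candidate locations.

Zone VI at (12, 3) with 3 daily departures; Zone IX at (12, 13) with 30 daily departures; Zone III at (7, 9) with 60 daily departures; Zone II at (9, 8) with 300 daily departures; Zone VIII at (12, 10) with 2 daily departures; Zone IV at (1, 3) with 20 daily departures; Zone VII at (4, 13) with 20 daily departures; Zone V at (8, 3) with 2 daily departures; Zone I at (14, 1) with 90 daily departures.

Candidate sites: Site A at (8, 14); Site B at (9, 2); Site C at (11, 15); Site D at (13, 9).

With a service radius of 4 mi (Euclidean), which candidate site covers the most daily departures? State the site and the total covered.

Site C, covering 30

Coverage radius r = 4 mi; a point is covered iff (Δx)²+(Δy)² ≤ 4² = 16.
  Site A (8, 14): covers {none} → 0
  Site B (9, 2): covers {Zone VI, Zone V} → 5
  Site C (11, 15): covers {Zone IX} → 30
  Site D (13, 9): covers {Zone VIII} → 2
Maximum coverage at Site C: 30 daily departures.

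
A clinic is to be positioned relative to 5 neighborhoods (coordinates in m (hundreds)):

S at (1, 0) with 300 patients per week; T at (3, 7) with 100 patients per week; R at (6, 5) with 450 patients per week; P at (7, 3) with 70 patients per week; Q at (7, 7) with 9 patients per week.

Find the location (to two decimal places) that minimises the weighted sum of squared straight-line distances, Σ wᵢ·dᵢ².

The minimiser of Σwᵢ‖p−pᵢ‖² is the weighted centroid p* = (Σwᵢpᵢ)/(Σwᵢ).
Σwᵢ = 929.
Σwᵢxᵢ = 300·1 + 100·3 + 450·6 + 70·7 + 9·7 = 3853.
Σwᵢyᵢ = 300·0 + 100·7 + 450·5 + 70·3 + 9·7 = 3223.
x* = 3853/929 = 4.15, y* = 3223/929 = 3.47.

(4.15, 3.47)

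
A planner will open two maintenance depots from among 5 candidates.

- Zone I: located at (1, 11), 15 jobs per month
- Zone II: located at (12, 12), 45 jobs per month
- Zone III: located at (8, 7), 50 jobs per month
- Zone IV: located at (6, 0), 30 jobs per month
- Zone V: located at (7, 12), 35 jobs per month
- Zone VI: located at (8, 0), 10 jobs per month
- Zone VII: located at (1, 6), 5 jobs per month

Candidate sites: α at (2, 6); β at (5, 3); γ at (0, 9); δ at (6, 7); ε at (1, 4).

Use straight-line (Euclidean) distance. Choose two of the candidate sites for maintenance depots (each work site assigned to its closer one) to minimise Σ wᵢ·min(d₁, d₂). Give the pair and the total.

Evaluate every pair (each demand assigned to the nearer of the two):
  {β, δ}: total = 888.3
  {γ, δ}: total = 962.1
  {α, δ}: total = 994.2
  {δ, ε}: total = 1000.9
  {β, γ}: total = 1216.3
  {α, β}: total = 1255.2
  {β, ε}: total = 1338.1
  {α, γ}: total = 1435.2
  {α, ε}: total = 1456.5
  {γ, ε}: total = 1520.2
Best pair: {β, δ} with total 888.3.

{β, δ}, total 888.3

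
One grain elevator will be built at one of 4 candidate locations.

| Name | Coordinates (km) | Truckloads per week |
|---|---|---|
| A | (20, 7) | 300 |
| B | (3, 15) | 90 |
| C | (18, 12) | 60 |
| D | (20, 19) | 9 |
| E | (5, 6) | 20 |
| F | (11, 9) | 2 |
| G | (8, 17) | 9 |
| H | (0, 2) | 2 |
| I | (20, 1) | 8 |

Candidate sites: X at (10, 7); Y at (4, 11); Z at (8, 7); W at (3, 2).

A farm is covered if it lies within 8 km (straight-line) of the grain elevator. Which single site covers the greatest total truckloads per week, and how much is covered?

Coverage radius r = 8 km; a point is covered iff (Δx)²+(Δy)² ≤ 8² = 64.
  X (10, 7): covers {E, F} → 22
  Y (4, 11): covers {B, E, F, G} → 121
  Z (8, 7): covers {E, F} → 22
  W (3, 2): covers {E, H} → 22
Maximum coverage at Y: 121 truckloads per week.

Y, covering 121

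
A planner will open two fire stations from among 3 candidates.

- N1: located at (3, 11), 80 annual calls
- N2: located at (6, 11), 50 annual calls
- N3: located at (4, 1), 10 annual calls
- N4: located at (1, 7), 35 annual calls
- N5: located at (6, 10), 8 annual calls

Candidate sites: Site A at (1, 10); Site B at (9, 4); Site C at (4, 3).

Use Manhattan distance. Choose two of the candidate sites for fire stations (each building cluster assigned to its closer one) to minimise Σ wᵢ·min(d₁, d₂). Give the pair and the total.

Evaluate every pair (each demand assigned to the nearer of the two):
  {Site A, Site C}: total = 705
  {Site A, Site B}: total = 765
  {Site B, Site C}: total = 1557
Best pair: {Site A, Site C} with total 705.

{Site A, Site C}, total 705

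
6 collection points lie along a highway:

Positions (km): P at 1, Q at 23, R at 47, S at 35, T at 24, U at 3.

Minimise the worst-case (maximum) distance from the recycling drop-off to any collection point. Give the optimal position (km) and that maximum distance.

The 1-center on a line is the midpoint of the two extreme points: leftmost at 1, rightmost at 47.
Optimal location = (1 + 47)/2 = 24; maximum distance = (47 − 1)/2 = 23.

location 24, max distance 23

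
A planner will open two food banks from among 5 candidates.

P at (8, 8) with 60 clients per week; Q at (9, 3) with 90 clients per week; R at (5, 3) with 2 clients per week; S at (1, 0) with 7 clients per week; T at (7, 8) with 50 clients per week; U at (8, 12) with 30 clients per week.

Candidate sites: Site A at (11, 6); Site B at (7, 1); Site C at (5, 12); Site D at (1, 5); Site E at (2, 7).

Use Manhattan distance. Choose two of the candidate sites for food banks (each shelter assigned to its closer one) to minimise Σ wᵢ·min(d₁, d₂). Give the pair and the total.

{Site B, Site C}, total 1227

Evaluate every pair (each demand assigned to the nearer of the two):
  {Site B, Site C}: total = 1227
  {Site A, Site C}: total = 1270
  {Site A, Site B}: total = 1287
  {Site A, Site D}: total = 1367
  {Site A, Site E}: total = 1390
  {Site B, Site E}: total = 1467
  {Site B, Site D}: total = 1593
  {Site C, Site D}: total = 1757
  {Site C, Site E}: total = 1870
  {Site D, Site E}: total = 1997
Best pair: {Site B, Site C} with total 1227.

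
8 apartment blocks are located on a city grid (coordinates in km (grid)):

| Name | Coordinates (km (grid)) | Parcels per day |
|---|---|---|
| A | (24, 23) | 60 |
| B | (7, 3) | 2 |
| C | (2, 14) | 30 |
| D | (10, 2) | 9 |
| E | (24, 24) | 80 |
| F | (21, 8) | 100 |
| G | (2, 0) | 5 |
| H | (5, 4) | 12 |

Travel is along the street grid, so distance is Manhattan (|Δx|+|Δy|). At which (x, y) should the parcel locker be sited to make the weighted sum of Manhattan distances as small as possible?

Manhattan distance separates: Σwᵢ(|x−xᵢ|+|y−yᵢ|) = Σwᵢ|x−xᵢ| + Σwᵢ|y−yᵢ|, so x and y are optimised independently as 1-D weighted medians.
Total weight W = 298; half = 149.
x-coordinate, sorted with cumulative weight:
  x=2 (C, w=30) cum 30
  x=2 (G, w=5) cum 35
  x=5 (H, w=12) cum 47
  x=7 (B, w=2) cum 49
  x=10 (D, w=9) cum 58
  x=21 (F, w=100) cum 158  ← median
  x=24 (A, w=60) cum 218
  x=24 (E, w=80) cum 298
⇒ x* = 21
y-coordinate, sorted with cumulative weight:
  y=0 (G, w=5) cum 5
  y=2 (D, w=9) cum 14
  y=3 (B, w=2) cum 16
  y=4 (H, w=12) cum 28
  y=8 (F, w=100) cum 128
  y=14 (C, w=30) cum 158  ← median
  y=23 (A, w=60) cum 218
  y=24 (E, w=80) cum 298
⇒ y* = 14

(21, 14)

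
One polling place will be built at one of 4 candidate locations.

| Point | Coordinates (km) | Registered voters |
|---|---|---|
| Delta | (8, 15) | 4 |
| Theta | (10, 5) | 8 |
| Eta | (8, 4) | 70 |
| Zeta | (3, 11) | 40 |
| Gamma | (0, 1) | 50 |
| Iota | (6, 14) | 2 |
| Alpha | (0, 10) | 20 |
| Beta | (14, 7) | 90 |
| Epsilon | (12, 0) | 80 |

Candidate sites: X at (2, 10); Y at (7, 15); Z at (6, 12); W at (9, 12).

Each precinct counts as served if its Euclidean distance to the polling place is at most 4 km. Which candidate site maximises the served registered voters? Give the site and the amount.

X, covering 60

Coverage radius r = 4 km; a point is covered iff (Δx)²+(Δy)² ≤ 4² = 16.
  X (2, 10): covers {Zeta, Alpha} → 60
  Y (7, 15): covers {Delta, Iota} → 6
  Z (6, 12): covers {Delta, Zeta, Iota} → 46
  W (9, 12): covers {Delta, Iota} → 6
Maximum coverage at X: 60 registered voters.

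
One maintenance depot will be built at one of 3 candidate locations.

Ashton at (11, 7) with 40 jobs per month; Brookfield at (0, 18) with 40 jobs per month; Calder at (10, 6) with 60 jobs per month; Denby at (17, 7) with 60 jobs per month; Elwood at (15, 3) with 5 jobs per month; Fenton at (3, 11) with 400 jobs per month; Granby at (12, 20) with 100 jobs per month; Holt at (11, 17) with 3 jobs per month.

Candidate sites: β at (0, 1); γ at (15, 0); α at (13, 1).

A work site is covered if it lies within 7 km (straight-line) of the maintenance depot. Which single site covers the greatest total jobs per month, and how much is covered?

Coverage radius r = 7 km; a point is covered iff (Δx)²+(Δy)² ≤ 7² = 49.
  β (0, 1): covers {none} → 0
  γ (15, 0): covers {Elwood} → 5
  α (13, 1): covers {Ashton, Calder, Elwood} → 105
Maximum coverage at α: 105 jobs per month.

α, covering 105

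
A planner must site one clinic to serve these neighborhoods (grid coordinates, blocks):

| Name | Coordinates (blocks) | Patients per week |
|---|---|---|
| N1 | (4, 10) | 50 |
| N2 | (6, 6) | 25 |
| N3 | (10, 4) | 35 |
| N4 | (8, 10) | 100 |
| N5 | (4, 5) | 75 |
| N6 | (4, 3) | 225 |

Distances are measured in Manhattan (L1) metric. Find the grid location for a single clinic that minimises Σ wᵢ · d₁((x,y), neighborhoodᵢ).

(4, 4)

Manhattan distance separates: Σwᵢ(|x−xᵢ|+|y−yᵢ|) = Σwᵢ|x−xᵢ| + Σwᵢ|y−yᵢ|, so x and y are optimised independently as 1-D weighted medians.
Total weight W = 510; half = 255.
x-coordinate, sorted with cumulative weight:
  x=4 (N1, w=50) cum 50
  x=4 (N5, w=75) cum 125
  x=4 (N6, w=225) cum 350  ← median
  x=6 (N2, w=25) cum 375
  x=8 (N4, w=100) cum 475
  x=10 (N3, w=35) cum 510
⇒ x* = 4
y-coordinate, sorted with cumulative weight:
  y=3 (N6, w=225) cum 225
  y=4 (N3, w=35) cum 260  ← median
  y=5 (N5, w=75) cum 335
  y=6 (N2, w=25) cum 360
  y=10 (N1, w=50) cum 410
  y=10 (N4, w=100) cum 510
⇒ y* = 4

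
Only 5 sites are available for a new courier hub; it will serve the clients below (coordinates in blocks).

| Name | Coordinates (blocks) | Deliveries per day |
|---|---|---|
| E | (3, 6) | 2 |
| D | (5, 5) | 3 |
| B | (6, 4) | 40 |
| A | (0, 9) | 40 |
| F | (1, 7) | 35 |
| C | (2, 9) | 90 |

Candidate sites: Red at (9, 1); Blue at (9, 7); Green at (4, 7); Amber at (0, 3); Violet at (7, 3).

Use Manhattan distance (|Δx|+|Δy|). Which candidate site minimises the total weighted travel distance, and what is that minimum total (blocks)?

Green, total 918 blocks

Total weighted distance at each candidate:
  Red (9, 1): total = 2806
  Blue (9, 7): total = 1802
  Green (4, 7): total = 918
  Amber (0, 3): total = 1448
  Violet (7, 3): total = 1966
Minimum is at Green with total 918 blocks.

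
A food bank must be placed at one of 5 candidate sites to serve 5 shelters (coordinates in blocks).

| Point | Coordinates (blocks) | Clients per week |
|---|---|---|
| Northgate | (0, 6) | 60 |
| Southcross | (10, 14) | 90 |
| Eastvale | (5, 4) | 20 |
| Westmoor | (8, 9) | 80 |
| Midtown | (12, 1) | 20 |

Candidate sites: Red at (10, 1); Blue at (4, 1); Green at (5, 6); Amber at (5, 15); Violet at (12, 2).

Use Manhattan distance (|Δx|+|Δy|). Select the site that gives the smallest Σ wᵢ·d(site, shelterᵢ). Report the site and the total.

Total weighted distance at each candidate:
  Red (10, 1): total = 3070
  Blue (4, 1): total = 3450
  Green (5, 6): total = 2230
  Amber (5, 15): total = 2740
  Violet (12, 2): total = 3300
Minimum is at Green with total 2230 blocks.

Green, total 2230 blocks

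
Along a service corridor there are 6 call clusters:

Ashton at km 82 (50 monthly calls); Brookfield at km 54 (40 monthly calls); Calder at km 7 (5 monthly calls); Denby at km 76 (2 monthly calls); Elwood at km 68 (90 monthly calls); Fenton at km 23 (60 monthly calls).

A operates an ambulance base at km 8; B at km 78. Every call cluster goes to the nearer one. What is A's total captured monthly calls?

The indifferent point is the midpoint (8+78)/2 = 43; call clusters left of it (closer to A at 8) go to A, those right go to B.
  Calder at 7 (w=5) → A
  Fenton at 23 (w=60) → A
  Brookfield at 54 (w=40) → B
  Elwood at 68 (w=90) → B
  Denby at 76 (w=2) → B
  Ashton at 82 (w=50) → B
A captures 65; B captures 182.

65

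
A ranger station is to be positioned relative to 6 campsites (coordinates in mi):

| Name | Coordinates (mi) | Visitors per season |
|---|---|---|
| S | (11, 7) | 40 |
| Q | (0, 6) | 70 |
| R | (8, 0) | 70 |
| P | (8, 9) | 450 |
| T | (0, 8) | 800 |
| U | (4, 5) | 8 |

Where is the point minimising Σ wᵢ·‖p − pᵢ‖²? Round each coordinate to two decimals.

(3.22, 7.78)

The minimiser of Σwᵢ‖p−pᵢ‖² is the weighted centroid p* = (Σwᵢpᵢ)/(Σwᵢ).
Σwᵢ = 1438.
Σwᵢxᵢ = 40·11 + 70·0 + 70·8 + 450·8 + 800·0 + 8·4 = 4632.
Σwᵢyᵢ = 40·7 + 70·6 + 70·0 + 450·9 + 800·8 + 8·5 = 11190.
x* = 4632/1438 = 3.22, y* = 11190/1438 = 7.78.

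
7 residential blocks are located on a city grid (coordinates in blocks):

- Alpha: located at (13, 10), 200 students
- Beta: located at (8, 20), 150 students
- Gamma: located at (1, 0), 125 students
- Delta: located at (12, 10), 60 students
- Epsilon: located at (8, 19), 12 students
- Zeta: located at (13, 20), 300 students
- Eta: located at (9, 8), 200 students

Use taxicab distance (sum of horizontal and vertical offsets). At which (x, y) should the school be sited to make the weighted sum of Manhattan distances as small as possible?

(12, 10)

Manhattan distance separates: Σwᵢ(|x−xᵢ|+|y−yᵢ|) = Σwᵢ|x−xᵢ| + Σwᵢ|y−yᵢ|, so x and y are optimised independently as 1-D weighted medians.
Total weight W = 1047; half = 523.5.
x-coordinate, sorted with cumulative weight:
  x=1 (Gamma, w=125) cum 125
  x=8 (Beta, w=150) cum 275
  x=8 (Epsilon, w=12) cum 287
  x=9 (Eta, w=200) cum 487
  x=12 (Delta, w=60) cum 547  ← median
  x=13 (Alpha, w=200) cum 747
  x=13 (Zeta, w=300) cum 1047
⇒ x* = 12
y-coordinate, sorted with cumulative weight:
  y=0 (Gamma, w=125) cum 125
  y=8 (Eta, w=200) cum 325
  y=10 (Alpha, w=200) cum 525  ← median
  y=10 (Delta, w=60) cum 585
  y=19 (Epsilon, w=12) cum 597
  y=20 (Beta, w=150) cum 747
  y=20 (Zeta, w=300) cum 1047
⇒ y* = 10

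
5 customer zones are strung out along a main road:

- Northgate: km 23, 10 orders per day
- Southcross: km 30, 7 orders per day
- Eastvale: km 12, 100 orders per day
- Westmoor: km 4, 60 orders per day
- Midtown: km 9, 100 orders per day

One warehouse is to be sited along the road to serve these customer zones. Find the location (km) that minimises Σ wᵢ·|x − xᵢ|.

For a sum of weighted absolute distances on a line, the optimum is the weighted median (not the mean). Total weight W = 277; half-weight = 138.5.
Sort by position and accumulate weight:
  km 4 (Westmoor, w=60) → cum 60
  km 9 (Midtown, w=100) → cum 160  ≥ 138.5 → median here
  km 12 (Eastvale, w=100) → cum 260
  km 23 (Northgate, w=10) → cum 270
  km 30 (Southcross, w=7) → cum 277
Optimal location: km 9.

x = 9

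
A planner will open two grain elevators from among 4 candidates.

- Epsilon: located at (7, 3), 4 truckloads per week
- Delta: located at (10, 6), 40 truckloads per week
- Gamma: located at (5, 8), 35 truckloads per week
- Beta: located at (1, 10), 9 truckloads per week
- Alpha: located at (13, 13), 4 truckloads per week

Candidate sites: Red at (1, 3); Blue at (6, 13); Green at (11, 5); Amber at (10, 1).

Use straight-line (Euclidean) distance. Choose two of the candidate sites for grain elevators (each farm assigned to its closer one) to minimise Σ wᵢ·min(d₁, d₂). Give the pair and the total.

Evaluate every pair (each demand assigned to the nearer of the two):
  {Blue, Green}: total = 333.4
  {Red, Green}: total = 394.6
  {Green, Amber}: total = 439.4
  {Blue, Amber}: total = 473.4
  {Red, Amber}: total = 551.0
  {Red, Blue}: total = 605.4
Best pair: {Blue, Green} with total 333.4.

{Blue, Green}, total 333.4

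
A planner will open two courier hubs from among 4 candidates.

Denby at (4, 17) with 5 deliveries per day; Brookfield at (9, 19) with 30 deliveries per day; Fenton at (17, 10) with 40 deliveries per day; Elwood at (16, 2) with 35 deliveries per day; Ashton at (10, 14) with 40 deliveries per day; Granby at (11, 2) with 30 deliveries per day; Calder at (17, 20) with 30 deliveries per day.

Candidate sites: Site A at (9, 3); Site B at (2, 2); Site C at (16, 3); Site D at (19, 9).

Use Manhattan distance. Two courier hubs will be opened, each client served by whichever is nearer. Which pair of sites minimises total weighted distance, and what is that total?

Evaluate every pair (each demand assigned to the nearer of the two):
  {Site A, Site D}: total = 1935
  {Site C, Site D}: total = 2000
  {Site A, Site C}: total = 2040
  {Site B, Site D}: total = 2375
  {Site B, Site C}: total = 2530
  {Site A, Site B}: total = 2765
Best pair: {Site A, Site D} with total 1935.

{Site A, Site D}, total 1935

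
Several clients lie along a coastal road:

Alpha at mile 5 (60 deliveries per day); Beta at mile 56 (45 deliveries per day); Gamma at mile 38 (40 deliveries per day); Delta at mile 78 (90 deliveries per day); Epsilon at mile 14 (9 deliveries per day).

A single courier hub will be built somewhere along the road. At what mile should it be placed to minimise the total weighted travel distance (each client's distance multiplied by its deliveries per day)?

For a sum of weighted absolute distances on a line, the optimum is the weighted median (not the mean). Total weight W = 244; half-weight = 122.
Sort by position and accumulate weight:
  mile 5 (Alpha, w=60) → cum 60
  mile 14 (Epsilon, w=9) → cum 69
  mile 38 (Gamma, w=40) → cum 109
  mile 56 (Beta, w=45) → cum 154  ≥ 122 → median here
  mile 78 (Delta, w=90) → cum 244
Optimal location: mile 56.

x = 56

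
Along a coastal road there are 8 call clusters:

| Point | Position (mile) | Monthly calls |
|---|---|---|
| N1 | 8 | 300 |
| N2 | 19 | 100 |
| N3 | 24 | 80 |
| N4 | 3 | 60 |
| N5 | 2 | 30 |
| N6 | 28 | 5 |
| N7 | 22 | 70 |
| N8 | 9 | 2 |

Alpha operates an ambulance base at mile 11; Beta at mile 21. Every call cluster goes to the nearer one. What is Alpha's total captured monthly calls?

The indifferent point is the midpoint (11+21)/2 = 16; call clusters left of it (closer to Alpha at 11) go to Alpha, those right go to Beta.
  N5 at 2 (w=30) → Alpha
  N4 at 3 (w=60) → Alpha
  N1 at 8 (w=300) → Alpha
  N8 at 9 (w=2) → Alpha
  N2 at 19 (w=100) → Beta
  N7 at 22 (w=70) → Beta
  N3 at 24 (w=80) → Beta
  N6 at 28 (w=5) → Beta
Alpha captures 392; Beta captures 255.

392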